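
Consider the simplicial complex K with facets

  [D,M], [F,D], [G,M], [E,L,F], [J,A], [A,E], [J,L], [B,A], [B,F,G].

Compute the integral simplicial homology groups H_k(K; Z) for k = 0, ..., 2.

Fix the vertex order A < B < D < E < F < G < J < L < M and write every simplex with vertices in increasing order. Then dim K = 2 and the simplices of K are:

  0-simplices (9): A, B, D, E, F, G, J, L, M
  1-simplices (13): AB, AE, AJ, BF, BG, DF, DM, EF, EL, FG, FL, GM, JL
  2-simplices (2): BFG, EFL

giving chain groups C_0 ≅ Z^9, C_1 ≅ Z^13, C_2 ≅ Z^2.

The boundary map ∂_1: C_1 → C_0 sends each edge [p,q] (with p < q) to q − p.
The 9×13 boundary matrix has rank 8 and Smith normal form diag(1,1,1,1,1,1,1,1).

∂_2: C_2 → C_1 sends each 2-simplex [p,q,r] to [q,r] − [p,r] + [p,q]. For instance
  ∂EFL = FL − EL + EF,
  ∂BFG = FG − BG + BF.
The 13×2 boundary matrix has rank 2 and Smith normal form diag(1,1).

From H_k ≅ ker(∂_k) / im(∂_{k+1}) we obtain:

  H_0: rank C_0 − rank ∂_1 = 9 − 8 = 1, and the invariant factors of ∂_1 are all 1, so H_0 ≅ Z.
  H_1: rank ker ∂_1 − rank ∂_2 = (13 − 8) − 2 = 3, and the invariant factors of ∂_2 are all 1, so H_1 ≅ Z^3.
  H_2: rank ker ∂_2 − rank ∂_3 = (2 − 2) − 0 = 0, and there is no ∂_3, so H_2 ≅ 0.

As a check, the Euler characteristic is 9 − 13 + 2 = -2, which agrees with 1 − 3 + 0 = -2.

H_0 = Z,  H_1 = Z^3,  H_2 = 0.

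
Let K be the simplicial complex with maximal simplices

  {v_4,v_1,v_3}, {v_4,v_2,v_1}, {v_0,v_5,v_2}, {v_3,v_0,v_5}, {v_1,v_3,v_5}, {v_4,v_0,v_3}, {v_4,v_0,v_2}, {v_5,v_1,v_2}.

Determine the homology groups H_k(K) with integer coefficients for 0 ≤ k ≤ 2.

We work with the vertex ordering v_0 < v_1 < v_2 < v_3 < v_4 < v_5. The simplices of K, each written with vertices in increasing order, are:

  0-simplices (6): [v_0], [v_1], [v_2], [v_3], [v_4], [v_5]
  1-simplices (12): [v_0,v_2], [v_0,v_3], [v_0,v_4], [v_0,v_5], [v_1,v_2], [v_1,v_3], [v_1,v_4], [v_1,v_5], [v_2,v_4], [v_2,v_5], [v_3,v_4], [v_3,v_5]
  2-simplices (8): [v_0,v_2,v_4], [v_0,v_2,v_5], [v_0,v_3,v_4], [v_0,v_3,v_5], [v_1,v_2,v_4], [v_1,v_2,v_5], [v_1,v_3,v_4], [v_1,v_3,v_5]

giving chain groups C_0 ≅ Z^6, C_1 ≅ Z^12, C_2 ≅ Z^8.

The boundary map ∂_1: C_1 → C_0 maps an edge to its endpoints' difference, ∂[p,q] = q − p.
This gives a 6×12 integer matrix of rank 5; reducing to Smith normal form yields diagonal entries (1,1,1,1,1).

The boundary map ∂_2: C_2 → C_1 acts by ∂[p,q,r] = [q,r] − [p,r] + [p,q]. For instance
  ∂[v_0,v_3,v_5] = [v_3,v_5] − [v_0,v_5] + [v_0,v_3],
  ∂[v_1,v_3,v_4] = [v_3,v_4] − [v_1,v_4] + [v_1,v_3].
As a 12×8 matrix over Z this has rank 7, with invariant factors (1,1,1,1,1,1,1).

Reading off H_k = ker ∂_k / im ∂_{k+1}:

  H_0: rank C_0 − rank ∂_1 = 6 − 5 = 1, and the invariant factors of ∂_1 are all 1, so H_0 ≅ Z.
  H_1: rank ker ∂_1 − rank ∂_2 = (12 − 5) − 7 = 0, and the invariant factors of ∂_2 are all 1, so H_1 ≅ 0.
  H_2: rank ker ∂_2 − rank ∂_3 = (8 − 7) − 0 = 1, and there is no ∂_3, so H_2 ≅ Z.

H_0 = Z,  H_1 = 0,  H_2 = Z.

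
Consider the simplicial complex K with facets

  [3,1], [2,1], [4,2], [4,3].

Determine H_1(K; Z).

H_1 ≅ Z.

K has 4 vertices, 4 edges.
rank ∂_1 = 3, rank ∂_2 = 0 ⇒ b_1 = 4 − 3 − 0 = 1. So H_1 ≅ Z.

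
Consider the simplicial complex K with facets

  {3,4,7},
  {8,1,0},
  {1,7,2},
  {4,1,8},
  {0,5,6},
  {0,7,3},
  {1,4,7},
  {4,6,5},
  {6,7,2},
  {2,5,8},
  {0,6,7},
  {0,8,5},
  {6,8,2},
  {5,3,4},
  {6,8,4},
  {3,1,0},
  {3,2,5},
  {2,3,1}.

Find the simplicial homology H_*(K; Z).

Fix the vertex order 0 < 1 < 2 < 3 < 4 < 5 < 6 < 7 < 8 and write every simplex with vertices in increasing order. Then dim K = 2 and the simplices of K are:

  0-simplices (9): [0], [1], [2], [3], [4], [5], [6], [7], [8]
  1-simplices (27): (27 of them)
  2-simplices (18): [0,1,3], [0,1,8], [0,3,7], [0,5,6], [0,5,8], [0,6,7], [1,2,3], [1,2,7], [1,4,7], [1,4,8], [2,3,5], [2,5,8], [2,6,7], [2,6,8], [3,4,5], [3,4,7], [4,5,6], [4,6,8]

so the chain groups are C_0 ≅ Z^9, C_1 ≅ Z^27, C_2 ≅ Z^18.

Boundary ∂_1: C_1 → C_0 is given by ∂[p,q] = [q] − [p]. For instance
  ∂[1,4] = [4] − [1].
This gives a 9×27 integer matrix of rank 8; reducing to Smith normal form yields diagonal entries (1,1,1,1,1,1,1,1).

Boundary ∂_2: C_2 → C_1 sends each 2-simplex [p,q,r] to [q,r] − [p,r] + [p,q]. For instance
  ∂[4,5,6] = [5,6] − [4,6] + [4,5],
  ∂[1,2,3] = [2,3] − [1,3] + [1,2].
As a 27×18 matrix over Z this has rank 18, with invariant factors (1,1,1,1,1,1,1,1,1,1,1,1,1,1,1,1,1,2).

Computing H_k = (kernel of ∂_k) / (image of ∂_{k+1}):

  H_0: rank C_0 − rank ∂_1 = 9 − 8 = 1, and the invariant factors of ∂_1 are all 1, so H_0 = Z.
  H_1: rank ker ∂_1 − rank ∂_2 = (27 − 8) − 18 = 1, and ∂_2 has invariant factor 2 > 1, so H_1 = Z × Z/2.
  H_2: rank ker ∂_2 − rank ∂_3 = (18 − 18) − 0 = 0, and there is no ∂_3, so H_2 = 0.

H_0 = Z,  H_1 = Z × Z/2,  H_2 = 0.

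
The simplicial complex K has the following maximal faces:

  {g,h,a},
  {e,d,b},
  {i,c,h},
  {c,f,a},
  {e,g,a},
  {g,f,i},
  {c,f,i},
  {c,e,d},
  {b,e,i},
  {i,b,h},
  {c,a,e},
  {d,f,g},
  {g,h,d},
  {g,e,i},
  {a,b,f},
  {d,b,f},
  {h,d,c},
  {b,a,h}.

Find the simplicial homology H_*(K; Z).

H_0 ≅ Z,  H_1 ≅ Z^2,  H_2 ≅ Z.

K has 9 vertices, 27 edges, 18 triangles.
rank ∂_0 = 0, rank ∂_1 = 8 ⇒ b_0 = 9 − 0 − 8 = 1; all invariant factors of ∂_1 are 1 so no torsion. So H_0 ≅ Z.
rank ∂_1 = 8, rank ∂_2 = 17 ⇒ b_1 = 27 − 8 − 17 = 2; all invariant factors of ∂_2 are 1 so no torsion. So H_1 ≅ Z^2.
rank ∂_2 = 17, rank ∂_3 = 0 ⇒ b_2 = 18 − 17 − 0 = 1. So H_2 ≅ Z.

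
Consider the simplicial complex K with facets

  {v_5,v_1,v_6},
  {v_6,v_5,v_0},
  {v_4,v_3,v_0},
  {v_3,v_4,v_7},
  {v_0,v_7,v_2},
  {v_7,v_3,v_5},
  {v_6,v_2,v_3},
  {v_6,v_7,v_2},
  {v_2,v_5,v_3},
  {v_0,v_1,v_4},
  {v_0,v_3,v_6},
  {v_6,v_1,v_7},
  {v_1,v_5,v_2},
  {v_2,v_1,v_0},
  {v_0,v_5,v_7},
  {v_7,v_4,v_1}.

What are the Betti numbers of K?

Take the total order v_0 < v_1 < v_2 < v_3 < v_4 < v_5 < v_6 < v_7 on the vertex set. Then K (dimension 2) consists of the simplices:

  0-simplices (8): [v_0], [v_1], [v_2], [v_3], [v_4], [v_5], [v_6], [v_7]
  1-simplices (24): (24 of them)
  2-simplices (16): (16 of them)

so the chain groups are C_0 ≅ Z^8, C_1 ≅ Z^24, C_2 ≅ Z^16.

The boundary map ∂_1: C_1 → C_0 is given by ∂[p,q] = [q] − [p]. For instance
  ∂[v_0,v_1] = [v_1] − [v_0].
As a 8×24 matrix over Z this has rank 7, with invariant factors (1,1,1,1,1,1,1).

∂_2: C_2 → C_1 maps a triangle to the signed sum of its edges. For instance
  ∂[v_1,v_2,v_5] = [v_2,v_5] − [v_1,v_5] + [v_1,v_2],
  ∂[v_0,v_3,v_6] = [v_3,v_6] − [v_0,v_6] + [v_0,v_3].
This gives a 24×16 integer matrix of rank 15; reducing to Smith normal form yields diagonal entries (1,1,1,1,1,1,1,1,1,1,1,1,1,1,1).

Computing H_k = (kernel of ∂_k) / (image of ∂_{k+1}):

  H_0: rank C_0 − rank ∂_1 = 8 − 7 = 1, and the invariant factors of ∂_1 are all 1, so H_0 = Z.
  H_1: rank ker ∂_1 − rank ∂_2 = (24 − 7) − 15 = 2, and the invariant factors of ∂_2 are all 1, so H_1 = Z^2.
  H_2: rank ker ∂_2 − rank ∂_3 = (16 − 15) − 0 = 1, and there is no ∂_3, so H_2 = Z.

As a check, the Euler characteristic is 8 − 24 + 16 = 0, which agrees with 1 − 2 + 1 = 0.
(K is a triangulation of the torus T^2.)

Hence the Betti numbers are b_0 = 1, b_1 = 2, b_2 = 1.

b_0 = 1, b_1 = 2, b_2 = 1.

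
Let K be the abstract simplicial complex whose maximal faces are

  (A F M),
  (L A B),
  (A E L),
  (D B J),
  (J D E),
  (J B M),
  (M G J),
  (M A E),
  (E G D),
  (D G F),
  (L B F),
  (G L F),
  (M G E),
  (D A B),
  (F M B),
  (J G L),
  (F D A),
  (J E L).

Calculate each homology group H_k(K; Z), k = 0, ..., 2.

H_0 = Z,  H_1 = Z ⊕ Z/2,  H_2 = 0.

We work with the vertex ordering A < B < D < E < F < G < J < L < M. The simplices of K, each written with vertices in increasing order, are:

  0-simplices (9): A, B, D, E, F, G, J, L, M
  1-simplices (27): AB, AD, AE, AF, AL, AM, BD, BF, BJ, BL, BM, DE, DF, DG, DJ, EG, EJ, EL, EM, FG, FL, FM, GJ, GL, GM, JL, JM
  2-simplices (18): ABD, ABL, ADF, AEL, AEM, AFM, BDJ, BFL, BFM, BJM, DEG, DEJ, DFG, EGM, EJL, FGL, GJL, GJM

giving chain groups C_0 ≅ Z^9, C_1 ≅ Z^27, C_2 ≅ Z^18.

Boundary ∂_1: C_1 → C_0 maps an edge to its endpoints' difference, ∂[p,q] = q − p. For instance
  ∂FL = L − F.
As a 9×27 matrix over Z this has rank 8, with invariant factors (1,1,1,1,1,1,1,1).

The boundary map ∂_2: C_2 → C_1 sends each 2-simplex [p,q,r] to [q,r] − [p,r] + [p,q]. For instance
  ∂BFM = FM − BM + BF,
  ∂GJM = JM − GM + GJ.
As a 27×18 matrix over Z this has rank 18, with invariant factors (1,1,1,1,1,1,1,1,1,1,1,1,1,1,1,1,1,2).

From H_k ≅ ker(∂_k) / im(∂_{k+1}) we obtain:

  H_0: rank C_0 − rank ∂_1 = 9 − 8 = 1, and the invariant factors of ∂_1 are all 1, so H_0 = Z.
  H_1: rank ker ∂_1 − rank ∂_2 = (27 − 8) − 18 = 1, and ∂_2 has invariant factor 2 > 1, so H_1 = Z ⊕ Z/2.
  H_2: rank ker ∂_2 − rank ∂_3 = (18 − 18) − 0 = 0, and there is no ∂_3, so H_2 = 0.

As a check, the Euler characteristic is 9 − 27 + 18 = 0, which agrees with 1 − 1 + 0 = 0.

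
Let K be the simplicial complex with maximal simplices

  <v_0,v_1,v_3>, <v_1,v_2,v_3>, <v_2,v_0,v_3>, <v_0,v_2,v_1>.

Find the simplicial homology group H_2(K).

H_2 ≅ Z.

Take the total order v_0 < v_1 < v_2 < v_3 on the vertex set. Then K (dimension 2) consists of the simplices:

  0-simplices (4): [v_0], [v_1], [v_2], [v_3]
  1-simplices (6): [v_0,v_1], [v_0,v_2], [v_0,v_3], [v_1,v_2], [v_1,v_3], [v_2,v_3]
  2-simplices (4): [v_0,v_1,v_2], [v_0,v_1,v_3], [v_0,v_2,v_3], [v_1,v_2,v_3]

so the chain groups are C_0 ≅ Z^4, C_1 ≅ Z^6, C_2 ≅ Z^4.

Boundary ∂_1: C_1 → C_0 is given by ∂[p,q] = [q] − [p].
The 4×6 boundary matrix has rank 3 and Smith normal form diag(1,1,1).

∂_2: C_2 → C_1 sends each 2-simplex [p,q,r] to [q,r] − [p,r] + [p,q]. For instance
  ∂[v_0,v_1,v_2] = [v_1,v_2] − [v_0,v_2] + [v_0,v_1],
  ∂[v_0,v_1,v_3] = [v_1,v_3] − [v_0,v_3] + [v_0,v_1].
This gives a 6×4 integer matrix of rank 3; reducing to Smith normal form yields diagonal entries (1,1,1).

Now H_k = ker ∂_k / im ∂_{k+1}, so:

  H_2: rank ker ∂_2 − rank ∂_3 = (4 − 3) − 0 = 1, and there is no ∂_3, so H_2 = Z.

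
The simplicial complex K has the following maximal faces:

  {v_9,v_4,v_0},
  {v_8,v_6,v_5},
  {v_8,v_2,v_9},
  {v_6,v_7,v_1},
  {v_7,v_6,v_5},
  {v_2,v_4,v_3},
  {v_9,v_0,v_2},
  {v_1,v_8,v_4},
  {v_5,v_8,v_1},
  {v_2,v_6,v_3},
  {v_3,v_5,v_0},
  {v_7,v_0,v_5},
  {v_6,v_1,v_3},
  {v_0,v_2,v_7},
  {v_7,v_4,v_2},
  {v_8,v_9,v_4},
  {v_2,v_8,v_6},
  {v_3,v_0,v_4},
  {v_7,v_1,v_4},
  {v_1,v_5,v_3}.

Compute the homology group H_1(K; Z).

H_1 = Z × Z/2.

K has 10 vertices, 30 edges, 20 triangles.
rank ∂_1 = 9, rank ∂_2 = 20 ⇒ b_1 = 30 − 9 − 20 = 1; ∂_2 has invariant factor(s) [2] giving torsion. So H_1 ≅ Z × Z/2.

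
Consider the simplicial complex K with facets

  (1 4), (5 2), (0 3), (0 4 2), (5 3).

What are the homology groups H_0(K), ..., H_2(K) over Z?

Fix the vertex order 0 < 1 < 2 < 3 < 4 < 5 and write every simplex with vertices in increasing order. Then dim K = 2 and the simplices of K are:

  0-simplices (6): [0], [1], [2], [3], [4], [5]
  1-simplices (7): [0,2], [0,3], [0,4], [1,4], [2,4], [2,5], [3,5]
  2-simplices (1): [0,2,4]

Hence C_0 ≅ Z^6, C_1 ≅ Z^7, C_2 ≅ Z^1.

The boundary map ∂_1: C_1 → C_0 sends each edge [p,q] (with p < q) to q − p.
As a 6×7 matrix over Z this has rank 5, with invariant factors (1,1,1,1,1).

Boundary ∂_2: C_2 → C_1 maps a triangle to the signed sum of its edges. For instance
  ∂[0,2,4] = [2,4] − [0,4] + [0,2].
As a 7×1 matrix over Z this has rank 1, with invariant factors (1).

From H_k ≅ ker(∂_k) / im(∂_{k+1}) we obtain:

  H_0: rank C_0 − rank ∂_1 = 6 − 5 = 1, and the invariant factors of ∂_1 are all 1, so H_0 = Z.
  H_1: rank ker ∂_1 − rank ∂_2 = (7 − 5) − 1 = 1, and the invariant factors of ∂_2 are all 1, so H_1 = Z.
  H_2: rank ker ∂_2 − rank ∂_3 = (1 − 1) − 0 = 0, and there is no ∂_3, so H_2 = 0.

As a check, the Euler characteristic is 6 − 7 + 1 = 0, which agrees with 1 − 1 + 0 = 0.

H_0 = Z,  H_1 = Z,  H_2 = 0.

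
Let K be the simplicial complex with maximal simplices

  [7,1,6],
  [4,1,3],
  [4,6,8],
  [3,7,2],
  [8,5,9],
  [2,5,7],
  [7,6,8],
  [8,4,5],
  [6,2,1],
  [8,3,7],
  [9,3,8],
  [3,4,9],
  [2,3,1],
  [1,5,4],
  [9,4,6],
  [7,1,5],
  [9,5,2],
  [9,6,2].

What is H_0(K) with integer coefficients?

H_0 ≅ Z.

We work with the vertex ordering 1 < 2 < 3 < 4 < 5 < 6 < 7 < 8 < 9. The simplices of K, each written with vertices in increasing order, are:

  0-simplices (9): [1], [2], [3], [4], [5], [6], [7], [8], [9]
  1-simplices (27): (27 of them)
  2-simplices (18): [1,2,3], [1,2,6], [1,3,4], [1,4,5], [1,5,7], [1,6,7], [2,3,7], [2,5,7], [2,5,9], [2,6,9], [3,4,9], [3,7,8], [3,8,9], [4,5,8], [4,6,8], [4,6,9], [5,8,9], [6,7,8]

so the chain groups are C_0 ≅ Z^9, C_1 ≅ Z^27, C_2 ≅ Z^18.

The boundary map ∂_1: C_1 → C_0 maps an edge to its endpoints' difference, ∂[p,q] = q − p. For instance
  ∂[1,7] = [7] − [1].
As a 9×27 matrix over Z this has rank 8, with invariant factors (1,1,1,1,1,1,1,1).

Boundary ∂_2: C_2 → C_1 sends each 2-simplex [p,q,r] to [q,r] − [p,r] + [p,q]. For instance
  ∂[3,8,9] = [8,9] − [3,9] + [3,8],
  ∂[4,6,8] = [6,8] − [4,8] + [4,6].
The 27×18 boundary matrix has rank 18 and Smith normal form diag(1,1,1,1,1,1,1,1,1,1,1,1,1,1,1,1,1,2).

Computing H_k = (kernel of ∂_k) / (image of ∂_{k+1}):

  H_0: rank C_0 − rank ∂_1 = 9 − 8 = 1, and the invariant factors of ∂_1 are all 1, so H_0 ≅ Z.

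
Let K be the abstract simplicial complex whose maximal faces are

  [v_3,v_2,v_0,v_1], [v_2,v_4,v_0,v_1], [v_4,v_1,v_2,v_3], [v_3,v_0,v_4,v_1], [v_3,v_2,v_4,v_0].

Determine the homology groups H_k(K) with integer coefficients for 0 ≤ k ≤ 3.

H_0 = Z,  H_1 = 0,  H_2 = 0,  H_3 = Z.

Fix the vertex order v_0 < v_1 < v_2 < v_3 < v_4 and write every simplex with vertices in increasing order. Then dim K = 3 and the simplices of K are:

  0-simplices (5): [v_0], [v_1], [v_2], [v_3], [v_4]
  1-simplices (10): [v_0,v_1], [v_0,v_2], [v_0,v_3], [v_0,v_4], [v_1,v_2], [v_1,v_3], [v_1,v_4], [v_2,v_3], [v_2,v_4], [v_3,v_4]
  2-simplices (10): [v_0,v_1,v_2], [v_0,v_1,v_3], [v_0,v_1,v_4], [v_0,v_2,v_3], [v_0,v_2,v_4], [v_0,v_3,v_4], [v_1,v_2,v_3], [v_1,v_2,v_4], [v_1,v_3,v_4], [v_2,v_3,v_4]
  3-simplices (5): [v_0,v_1,v_2,v_3], [v_0,v_1,v_2,v_4], [v_0,v_1,v_3,v_4], [v_0,v_2,v_3,v_4], [v_1,v_2,v_3,v_4]

giving chain groups C_0 ≅ Z^5, C_1 ≅ Z^10, C_2 ≅ Z^10, C_3 ≅ Z^5.

Boundary ∂_1: C_1 → C_0 maps an edge to its endpoints' difference, ∂[p,q] = q − p.
This gives a 5×10 integer matrix of rank 4; reducing to Smith normal form yields diagonal entries (1,1,1,1).

Boundary ∂_2: C_2 → C_1 acts by ∂[p,q,r] = [q,r] − [p,r] + [p,q]. For instance
  ∂[v_0,v_1,v_3] = [v_1,v_3] − [v_0,v_3] + [v_0,v_1],
  ∂[v_0,v_1,v_4] = [v_1,v_4] − [v_0,v_4] + [v_0,v_1].
The resulting 10×10 matrix has rank 6, and its Smith normal form has invariant factors (1,1,1,1,1,1).

∂_3: C_3 → C_2 sends each 3-simplex σ to the alternating sum Σ_i (−1)^i (σ with its i-th vertex removed). For instance
  ∂[v_0,v_1,v_2,v_4] = [v_1,v_2,v_4] − [v_0,v_2,v_4] + [v_0,v_1,v_4] − [v_0,v_1,v_2],
  ∂[v_0,v_1,v_2,v_3] = [v_1,v_2,v_3] − [v_0,v_2,v_3] + [v_0,v_1,v_3] − [v_0,v_1,v_2].
As a 10×5 matrix over Z this has rank 4, with invariant factors (1,1,1,1).

Computing H_k = (kernel of ∂_k) / (image of ∂_{k+1}):

  H_0: rank C_0 − rank ∂_1 = 5 − 4 = 1, and the invariant factors of ∂_1 are all 1, so H_0 = Z.
  H_1: rank ker ∂_1 − rank ∂_2 = (10 − 4) − 6 = 0, and the invariant factors of ∂_2 are all 1, so H_1 = 0.
  H_2: rank ker ∂_2 − rank ∂_3 = (10 − 6) − 4 = 0, and the invariant factors of ∂_3 are all 1, so H_2 = 0.
  H_3: rank ker ∂_3 − rank ∂_4 = (5 − 4) − 0 = 1, and there is no ∂_4, so H_3 = Z.

As a check, the Euler characteristic is 5 − 10 + 10 − 5 = 0, which agrees with 1 − 0 + 0 − 1 = 0.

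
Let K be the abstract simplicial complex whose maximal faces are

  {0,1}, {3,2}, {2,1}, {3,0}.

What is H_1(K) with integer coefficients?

H_1 ≅ Z.

We work with the vertex ordering 0 < 1 < 2 < 3. The simplices of K, each written with vertices in increasing order, are:

  0-simplices (4): [0], [1], [2], [3]
  1-simplices (4): [0,1], [0,3], [1,2], [2,3]

so the chain groups are C_0 ≅ Z^4, C_1 ≅ Z^4.

Boundary ∂_1: C_1 → C_0 sends each edge [p,q] (with p < q) to q − p.
The resulting 4×4 matrix has rank 3, and its Smith normal form has invariant factors (1,1,1).

Computing H_k = (kernel of ∂_k) / (image of ∂_{k+1}):

  H_1: rank ker ∂_1 − rank ∂_2 = (4 − 3) − 0 = 1, and there is no ∂_2, so H_1 ≅ Z.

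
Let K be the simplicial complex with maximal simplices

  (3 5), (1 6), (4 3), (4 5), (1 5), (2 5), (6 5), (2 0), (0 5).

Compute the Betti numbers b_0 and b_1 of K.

b_0 = 1, b_1 = 3.

K has 7 vertices, 9 edges.
rank ∂_0 = 0, rank ∂_1 = 6 ⇒ b_0 = 7 − 0 − 6 = 1; all invariant factors of ∂_1 are 1 so no torsion. So H_0 = Z.
rank ∂_1 = 6, rank ∂_2 = 0 ⇒ b_1 = 9 − 6 − 0 = 3. So H_1 = Z^3.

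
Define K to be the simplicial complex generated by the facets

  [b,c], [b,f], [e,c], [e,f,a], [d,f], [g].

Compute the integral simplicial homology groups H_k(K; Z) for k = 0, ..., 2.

H_0 = Z^2,  H_1 = Z,  H_2 = 0.

We work with the vertex ordering a < b < c < d < e < f < g. The simplices of K, each written with vertices in increasing order, are:

  0-simplices (7): a, b, c, d, e, f, g
  1-simplices (7): ae, af, bc, bf, ce, df, ef
  2-simplices (1): aef

giving chain groups C_0 ≅ Z^7, C_1 ≅ Z^7, C_2 ≅ Z^1.

The boundary map ∂_1: C_1 → C_0 is given by ∂[p,q] = [q] − [p]. For instance
  ∂ae = e − a.
As a 7×7 matrix over Z this has rank 5, with invariant factors (1,1,1,1,1).

Boundary ∂_2: C_2 → C_1 sends each 2-simplex [p,q,r] to [q,r] − [p,r] + [p,q]. For instance
  ∂aef = ef − af + ae.
The 7×1 boundary matrix has rank 1 and Smith normal form diag(1).

Now H_k = ker ∂_k / im ∂_{k+1}, so:

  H_0: rank C_0 − rank ∂_1 = 7 − 5 = 2, and the invariant factors of ∂_1 are all 1, so H_0 = Z^2.
  H_1: rank ker ∂_1 − rank ∂_2 = (7 − 5) − 1 = 1, and the invariant factors of ∂_2 are all 1, so H_1 = Z.
  H_2: rank ker ∂_2 − rank ∂_3 = (1 − 1) − 0 = 0, and there is no ∂_3, so H_2 = 0.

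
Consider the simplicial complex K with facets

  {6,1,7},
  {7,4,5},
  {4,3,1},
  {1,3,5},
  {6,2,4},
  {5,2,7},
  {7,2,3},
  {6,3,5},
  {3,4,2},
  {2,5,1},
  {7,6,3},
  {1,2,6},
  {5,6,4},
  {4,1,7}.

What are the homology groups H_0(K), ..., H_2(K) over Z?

H_0 ≅ Z,  H_1 ≅ Z^2,  H_2 ≅ Z.

Fix the vertex order 1 < 2 < 3 < 4 < 5 < 6 < 7 and write every simplex with vertices in increasing order. Then dim K = 2 and the simplices of K are:

  0-simplices (7): [1], [2], [3], [4], [5], [6], [7]
  1-simplices (21): [1,2], [1,3], [1,4], [1,5], [1,6], [1,7], [2,3], [2,4], [2,5], [2,6], [2,7], [3,4], [3,5], [3,6], [3,7], [4,5], [4,6], [4,7], [5,6], [5,7], [6,7]
  2-simplices (14): [1,2,5], [1,2,6], [1,3,4], [1,3,5], [1,4,7], [1,6,7], [2,3,4], [2,3,7], [2,4,6], [2,5,7], [3,5,6], [3,6,7], [4,5,6], [4,5,7]

so the chain groups are C_0 ≅ Z^7, C_1 ≅ Z^21, C_2 ≅ Z^14.

∂_1: C_1 → C_0 sends each edge [p,q] (with p < q) to q − p. For instance
  ∂[1,2] = [2] − [1].
This gives a 7×21 integer matrix of rank 6; reducing to Smith normal form yields diagonal entries (1,1,1,1,1,1).

∂_2: C_2 → C_1 maps a triangle to the signed sum of its edges. For instance
  ∂[1,4,7] = [4,7] − [1,7] + [1,4],
  ∂[1,2,6] = [2,6] − [1,6] + [1,2].
This gives a 21×14 integer matrix of rank 13; reducing to Smith normal form yields diagonal entries (1,1,1,1,1,1,1,1,1,1,1,1,1).

Computing H_k = (kernel of ∂_k) / (image of ∂_{k+1}):

  H_0: rank C_0 − rank ∂_1 = 7 − 6 = 1, and the invariant factors of ∂_1 are all 1, so H_0 = Z.
  H_1: rank ker ∂_1 − rank ∂_2 = (21 − 6) − 13 = 2, and the invariant factors of ∂_2 are all 1, so H_1 = Z^2.
  H_2: rank ker ∂_2 − rank ∂_3 = (14 − 13) − 0 = 1, and there is no ∂_3, so H_2 = Z.

(K is a triangulation of the torus T^2.)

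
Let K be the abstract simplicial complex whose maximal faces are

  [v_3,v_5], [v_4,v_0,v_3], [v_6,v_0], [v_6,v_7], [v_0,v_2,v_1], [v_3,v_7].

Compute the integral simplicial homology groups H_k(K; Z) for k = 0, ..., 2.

Order the vertices as v_0 < v_1 < v_2 < v_3 < v_4 < v_5 < v_6 < v_7. Listing each simplex with vertices in this order, K has dimension 2 with simplices:

  0-simplices (8): [v_0], [v_1], [v_2], [v_3], [v_4], [v_5], [v_6], [v_7]
  1-simplices (10): [v_0,v_1], [v_0,v_2], [v_0,v_3], [v_0,v_4], [v_0,v_6], [v_1,v_2], [v_3,v_4], [v_3,v_5], [v_3,v_7], [v_6,v_7]
  2-simplices (2): [v_0,v_1,v_2], [v_0,v_3,v_4]

so the chain groups are C_0 ≅ Z^8, C_1 ≅ Z^10, C_2 ≅ Z^2.

∂_1: C_1 → C_0 sends each edge [p,q] (with p < q) to q − p. For instance
  ∂[v_3,v_5] = [v_5] − [v_3].
This gives a 8×10 integer matrix of rank 7; reducing to Smith normal form yields diagonal entries (1,1,1,1,1,1,1).

The boundary map ∂_2: C_2 → C_1 sends each 2-simplex [p,q,r] to [q,r] − [p,r] + [p,q]. For instance
  ∂[v_0,v_1,v_2] = [v_1,v_2] − [v_0,v_2] + [v_0,v_1],
  ∂[v_0,v_3,v_4] = [v_3,v_4] − [v_0,v_4] + [v_0,v_3].
This gives a 10×2 integer matrix of rank 2; reducing to Smith normal form yields diagonal entries (1,1).

Reading off H_k = ker ∂_k / im ∂_{k+1}:

  H_0: rank C_0 − rank ∂_1 = 8 − 7 = 1, and the invariant factors of ∂_1 are all 1, so H_0 ≅ Z.
  H_1: rank ker ∂_1 − rank ∂_2 = (10 − 7) − 2 = 1, and the invariant factors of ∂_2 are all 1, so H_1 ≅ Z.
  H_2: rank ker ∂_2 − rank ∂_3 = (2 − 2) − 0 = 0, and there is no ∂_3, so H_2 ≅ 0.

H_0 = Z,  H_1 = Z,  H_2 = 0.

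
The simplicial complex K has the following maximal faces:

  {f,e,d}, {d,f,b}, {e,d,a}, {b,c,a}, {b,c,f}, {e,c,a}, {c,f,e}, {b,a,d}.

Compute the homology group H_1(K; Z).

H_1 ≅ 0.

We work with the vertex ordering a < b < c < d < e < f. The simplices of K, each written with vertices in increasing order, are:

  0-simplices (6): a, b, c, d, e, f
  1-simplices (12): ab, ac, ad, ae, bc, bd, bf, ce, cf, de, df, ef
  2-simplices (8): abc, abd, ace, ade, bcf, bdf, cef, def

Hence C_0 ≅ Z^6, C_1 ≅ Z^12, C_2 ≅ Z^8.

The boundary map ∂_1: C_1 → C_0 sends each edge [p,q] (with p < q) to q − p. For instance
  ∂de = e − d.
This gives a 6×12 integer matrix of rank 5; reducing to Smith normal form yields diagonal entries (1,1,1,1,1).

The boundary map ∂_2: C_2 → C_1 maps a triangle to the signed sum of its edges. For instance
  ∂abc = bc − ac + ab,
  ∂abd = bd − ad + ab.
The resulting 12×8 matrix has rank 7, and its Smith normal form has invariant factors (1,1,1,1,1,1,1).

Now H_k = ker ∂_k / im ∂_{k+1}, so:

  H_1: rank ker ∂_1 − rank ∂_2 = (12 − 5) − 7 = 0, and the invariant factors of ∂_2 are all 1, so H_1 = 0.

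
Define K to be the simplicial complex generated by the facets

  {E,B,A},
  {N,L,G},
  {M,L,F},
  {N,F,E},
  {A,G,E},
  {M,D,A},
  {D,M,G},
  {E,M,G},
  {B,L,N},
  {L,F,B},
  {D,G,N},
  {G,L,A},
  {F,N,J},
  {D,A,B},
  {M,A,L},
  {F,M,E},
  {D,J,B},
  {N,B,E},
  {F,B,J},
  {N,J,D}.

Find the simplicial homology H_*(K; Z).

H_0 = Z,  H_1 = Z ⊕ Z/2Z,  H_2 = 0.

Take the total order A < B < D < E < F < G < J < L < M < N on the vertex set. Then K (dimension 2) consists of the simplices:

  0-simplices (10): A, B, D, E, F, G, J, L, M, N
  1-simplices (30): AB, AD, AE, AG, AL, AM, BD, BE, BF, BJ, BL, BN, DG, DJ, DM, DN, EF, EG, EM, EN, FJ, FL, FM, FN, GL, GM, GN, JN, LM, LN
  2-simplices (20): ABD, ABE, ADM, AEG, AGL, ALM, BDJ, BEN, BFJ, BFL, BLN, DGM, DGN, DJN, EFM, EFN, EGM, FJN, FLM, GLN

Hence C_0 ≅ Z^10, C_1 ≅ Z^30, C_2 ≅ Z^20.

The boundary map ∂_1: C_1 → C_0 maps an edge to its endpoints' difference, ∂[p,q] = q − p. For instance
  ∂BN = N − B.
This gives a 10×30 integer matrix of rank 9; reducing to Smith normal form yields diagonal entries (1,1,1,1,1,1,1,1,1).

The boundary map ∂_2: C_2 → C_1 sends each 2-simplex [p,q,r] to [q,r] − [p,r] + [p,q]. For instance
  ∂EFM = FM − EM + EF,
  ∂FJN = JN − FN + FJ.
The 30×20 boundary matrix has rank 20 and Smith normal form diag(1,1,1,1,1,1,1,1,1,1,1,1,1,1,1,1,1,1,1,2).

Computing H_k = (kernel of ∂_k) / (image of ∂_{k+1}):

  H_0: rank C_0 − rank ∂_1 = 10 − 9 = 1, and the invariant factors of ∂_1 are all 1, so H_0 = Z.
  H_1: rank ker ∂_1 − rank ∂_2 = (30 − 9) − 20 = 1, and ∂_2 has invariant factor 2 > 1, so H_1 = Z ⊕ Z/2Z.
  H_2: rank ker ∂_2 − rank ∂_3 = (20 − 20) − 0 = 0, and there is no ∂_3, so H_2 = 0.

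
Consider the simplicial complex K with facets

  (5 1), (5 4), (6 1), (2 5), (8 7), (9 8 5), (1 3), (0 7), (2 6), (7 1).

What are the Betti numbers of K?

b_0 = 1, b_1 = 2, b_2 = 0.

Take the total order 0 < 1 < 2 < 3 < 4 < 5 < 6 < 7 < 8 < 9 on the vertex set. Then K (dimension 2) consists of the simplices:

  0-simplices (10): [0], [1], [2], [3], [4], [5], [6], [7], [8], [9]
  1-simplices (12): [0,7], [1,3], [1,5], [1,6], [1,7], [2,5], [2,6], [4,5], [5,8], [5,9], [7,8], [8,9]
  2-simplices (1): [5,8,9]

so the chain groups are C_0 ≅ Z^10, C_1 ≅ Z^12, C_2 ≅ Z^1.

The boundary map ∂_1: C_1 → C_0 sends each edge [p,q] (with p < q) to q − p. For instance
  ∂[1,3] = [3] − [1].
As a 10×12 matrix over Z this has rank 9, with invariant factors (1,1,1,1,1,1,1,1,1).

The boundary map ∂_2: C_2 → C_1 sends each 2-simplex [p,q,r] to [q,r] − [p,r] + [p,q]. For instance
  ∂[5,8,9] = [8,9] − [5,9] + [5,8].
The resulting 12×1 matrix has rank 1, and its Smith normal form has invariant factors (1).

Reading off H_k = ker ∂_k / im ∂_{k+1}:

  H_0: rank C_0 − rank ∂_1 = 10 − 9 = 1, and the invariant factors of ∂_1 are all 1, so H_0 = Z.
  H_1: rank ker ∂_1 − rank ∂_2 = (12 − 9) − 1 = 2, and the invariant factors of ∂_2 are all 1, so H_1 = Z^2.
  H_2: rank ker ∂_2 − rank ∂_3 = (1 − 1) − 0 = 0, and there is no ∂_3, so H_2 = 0.

As a check, the Euler characteristic is 10 − 12 + 1 = -1, which agrees with 1 − 2 + 0 = -1.

Hence the Betti numbers are b_0 = 1, b_1 = 2, b_2 = 0.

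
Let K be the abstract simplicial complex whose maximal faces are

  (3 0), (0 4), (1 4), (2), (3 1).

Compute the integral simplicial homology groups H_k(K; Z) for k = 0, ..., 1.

H_0 = Z^2,  H_1 = Z.

Order the vertices as 0 < 1 < 2 < 3 < 4. Listing each simplex with vertices in this order, K has dimension 1 with simplices:

  0-simplices (5): [0], [1], [2], [3], [4]
  1-simplices (4): [0,3], [0,4], [1,3], [1,4]

giving chain groups C_0 ≅ Z^5, C_1 ≅ Z^4.

∂_1: C_1 → C_0 maps an edge to its endpoints' difference, ∂[p,q] = q − p.
The 5×4 boundary matrix has rank 3 and Smith normal form diag(1,1,1).

Now H_k = ker ∂_k / im ∂_{k+1}, so:

  H_0: rank C_0 − rank ∂_1 = 5 − 3 = 2, and the invariant factors of ∂_1 are all 1, so H_0 ≅ Z^2.
  H_1: rank ker ∂_1 − rank ∂_2 = (4 − 3) − 0 = 1, and there is no ∂_2, so H_1 ≅ Z.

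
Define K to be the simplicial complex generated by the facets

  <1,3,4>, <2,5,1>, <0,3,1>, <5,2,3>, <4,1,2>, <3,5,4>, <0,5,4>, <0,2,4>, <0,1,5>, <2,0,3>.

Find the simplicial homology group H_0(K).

H_0 ≅ Z.

K has 6 vertices, 15 edges, 10 triangles.
rank ∂_0 = 0, rank ∂_1 = 5 ⇒ b_0 = 6 − 0 − 5 = 1; all invariant factors of ∂_1 are 1 so no torsion. So H_0 ≅ Z.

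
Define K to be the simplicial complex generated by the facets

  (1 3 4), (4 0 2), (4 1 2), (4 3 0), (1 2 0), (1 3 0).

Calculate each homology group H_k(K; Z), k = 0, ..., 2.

Order the vertices as 0 < 1 < 2 < 3 < 4. Listing each simplex with vertices in this order, K has dimension 2 with simplices:

  0-simplices (5): [0], [1], [2], [3], [4]
  1-simplices (9): [0,1], [0,2], [0,3], [0,4], [1,2], [1,3], [1,4], [2,4], [3,4]
  2-simplices (6): [0,1,2], [0,1,3], [0,2,4], [0,3,4], [1,2,4], [1,3,4]

so the chain groups are C_0 ≅ Z^5, C_1 ≅ Z^9, C_2 ≅ Z^6.

The boundary map ∂_1: C_1 → C_0 sends each edge [p,q] (with p < q) to q − p. For instance
  ∂[3,4] = [4] − [3].
As a 5×9 matrix over Z this has rank 4, with invariant factors (1,1,1,1).

The boundary map ∂_2: C_2 → C_1 acts by ∂[p,q,r] = [q,r] − [p,r] + [p,q]. For instance
  ∂[0,1,3] = [1,3] − [0,3] + [0,1],
  ∂[0,3,4] = [3,4] − [0,4] + [0,3].
As a 9×6 matrix over Z this has rank 5, with invariant factors (1,1,1,1,1).

Reading off H_k = ker ∂_k / im ∂_{k+1}:

  H_0: rank C_0 − rank ∂_1 = 5 − 4 = 1, and the invariant factors of ∂_1 are all 1, so H_0 ≅ Z.
  H_1: rank ker ∂_1 − rank ∂_2 = (9 − 4) − 5 = 0, and the invariant factors of ∂_2 are all 1, so H_1 ≅ 0.
  H_2: rank ker ∂_2 − rank ∂_3 = (6 − 5) − 0 = 1, and there is no ∂_3, so H_2 ≅ Z.

H_0 ≅ Z,  H_1 = 0,  H_2 ≅ Z.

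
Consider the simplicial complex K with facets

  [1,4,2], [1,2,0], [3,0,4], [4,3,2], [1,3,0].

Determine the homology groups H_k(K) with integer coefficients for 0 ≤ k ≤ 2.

Fix the vertex order 0 < 1 < 2 < 3 < 4 and write every simplex with vertices in increasing order. Then dim K = 2 and the simplices of K are:

  0-simplices (5): [0], [1], [2], [3], [4]
  1-simplices (10): [0,1], [0,2], [0,3], [0,4], [1,2], [1,3], [1,4], [2,3], [2,4], [3,4]
  2-simplices (5): [0,1,2], [0,1,3], [0,3,4], [1,2,4], [2,3,4]

giving chain groups C_0 ≅ Z^5, C_1 ≅ Z^10, C_2 ≅ Z^5.

The boundary map ∂_1: C_1 → C_0 sends each edge [p,q] (with p < q) to q − p.
The resulting 5×10 matrix has rank 4, and its Smith normal form has invariant factors (1,1,1,1).

The boundary map ∂_2: C_2 → C_1 maps a triangle to the signed sum of its edges. For instance
  ∂[0,3,4] = [3,4] − [0,4] + [0,3],
  ∂[2,3,4] = [3,4] − [2,4] + [2,3].
The 10×5 boundary matrix has rank 5 and Smith normal form diag(1,1,1,1,1).

Reading off H_k = ker ∂_k / im ∂_{k+1}:

  H_0: rank C_0 − rank ∂_1 = 5 − 4 = 1, and the invariant factors of ∂_1 are all 1, so H_0 ≅ Z.
  H_1: rank ker ∂_1 − rank ∂_2 = (10 − 4) − 5 = 1, and the invariant factors of ∂_2 are all 1, so H_1 ≅ Z.
  H_2: rank ker ∂_2 − rank ∂_3 = (5 − 5) − 0 = 0, and there is no ∂_3, so H_2 ≅ 0.

As a check, the Euler characteristic is 5 − 10 + 5 = 0, which agrees with 1 − 1 + 0 = 0.
(K is a triangulation of the Möbius band.)

H_0 = Z,  H_1 = Z,  H_2 = 0.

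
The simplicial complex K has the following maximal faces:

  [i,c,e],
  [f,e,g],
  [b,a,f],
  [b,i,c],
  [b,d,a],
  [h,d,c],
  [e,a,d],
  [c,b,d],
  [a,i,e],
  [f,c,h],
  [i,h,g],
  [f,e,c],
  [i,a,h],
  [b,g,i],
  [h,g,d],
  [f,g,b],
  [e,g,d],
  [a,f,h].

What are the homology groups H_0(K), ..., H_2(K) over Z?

K has 9 vertices, 27 edges, 18 triangles.
rank ∂_0 = 0, rank ∂_1 = 8 ⇒ b_0 = 9 − 0 − 8 = 1; all invariant factors of ∂_1 are 1 so no torsion. So H_0 ≅ Z.
rank ∂_1 = 8, rank ∂_2 = 17 ⇒ b_1 = 27 − 8 − 17 = 2; all invariant factors of ∂_2 are 1 so no torsion. So H_1 ≅ Z^2.
rank ∂_2 = 17, rank ∂_3 = 0 ⇒ b_2 = 18 − 17 − 0 = 1. So H_2 ≅ Z.

H_0 ≅ Z,  H_1 ≅ Z^2,  H_2 ≅ Z.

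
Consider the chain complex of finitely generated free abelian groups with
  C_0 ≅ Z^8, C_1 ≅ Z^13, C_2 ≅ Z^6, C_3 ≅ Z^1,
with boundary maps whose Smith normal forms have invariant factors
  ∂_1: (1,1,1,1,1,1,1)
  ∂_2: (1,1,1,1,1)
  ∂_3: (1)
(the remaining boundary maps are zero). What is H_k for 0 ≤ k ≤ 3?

H_0 = Z,  H_1 = Z,  H_2 = 0,  H_3 = 0.

H_0: b_0 = 8 − 0 − 7 = 1; torsion from ∂_1 factors > 1: none. So H_0 = Z.
H_1: b_1 = 13 − 7 − 5 = 1; torsion from ∂_2 factors > 1: none. So H_1 = Z.
H_2: b_2 = 6 − 5 − 1 = 0; torsion from ∂_3 factors > 1: none. So H_2 = 0.
H_3: b_3 = 1 − 1 − 0 = 0; torsion from ∂_4 factors > 1: none. So H_3 = 0.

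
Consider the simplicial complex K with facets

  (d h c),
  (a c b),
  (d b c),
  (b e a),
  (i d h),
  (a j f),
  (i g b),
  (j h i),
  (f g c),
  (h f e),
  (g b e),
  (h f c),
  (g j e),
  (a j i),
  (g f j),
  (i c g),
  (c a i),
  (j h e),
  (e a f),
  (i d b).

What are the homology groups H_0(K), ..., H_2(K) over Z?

Take the total order a < b < c < d < e < f < g < h < i < j on the vertex set. Then K (dimension 2) consists of the simplices:

  0-simplices (10): a, b, c, d, e, f, g, h, i, j
  1-simplices (30): ab, ac, ae, af, ai, aj, bc, bd, be, bg, bi, cd, cf, cg, ch, ci, dh, di, ef, eg, eh, ej, fg, fh, fj, gi, gj, hi, hj, ij
  2-simplices (20): abc, abe, aci, aef, afj, aij, bcd, bdi, beg, bgi, cdh, cfg, cfh, cgi, dhi, efh, egj, ehj, fgj, hij

giving chain groups C_0 ≅ Z^10, C_1 ≅ Z^30, C_2 ≅ Z^20.

∂_1: C_1 → C_0 maps an edge to its endpoints' difference, ∂[p,q] = q − p. For instance
  ∂ac = c − a.
As a 10×30 matrix over Z this has rank 9, with invariant factors (1,1,1,1,1,1,1,1,1).

∂_2: C_2 → C_1 acts by ∂[p,q,r] = [q,r] − [p,r] + [p,q]. For instance
  ∂cdh = dh − ch + cd,
  ∂dhi = hi − di + dh.
This gives a 30×20 integer matrix of rank 20; reducing to Smith normal form yields diagonal entries (1,1,1,1,1,1,1,1,1,1,1,1,1,1,1,1,1,1,1,2).

Now H_k = ker ∂_k / im ∂_{k+1}, so:

  H_0: rank C_0 − rank ∂_1 = 10 − 9 = 1, and the invariant factors of ∂_1 are all 1, so H_0 = Z.
  H_1: rank ker ∂_1 − rank ∂_2 = (30 − 9) − 20 = 1, and ∂_2 has invariant factor 2 > 1, so H_1 = Z ⊕ Z/2Z.
  H_2: rank ker ∂_2 − rank ∂_3 = (20 − 20) − 0 = 0, and there is no ∂_3, so H_2 = 0.

(K is a triangulation of the Klein bottle.)

H_0 = Z,  H_1 = Z ⊕ Z/2Z,  H_2 = 0.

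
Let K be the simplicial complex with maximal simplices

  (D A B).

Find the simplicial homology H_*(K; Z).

K has 3 vertices, 3 edges, 1 triangle.
rank ∂_0 = 0, rank ∂_1 = 2 ⇒ b_0 = 3 − 0 − 2 = 1; all invariant factors of ∂_1 are 1 so no torsion. So H_0 ≅ Z.
rank ∂_1 = 2, rank ∂_2 = 1 ⇒ b_1 = 3 − 2 − 1 = 0; all invariant factors of ∂_2 are 1 so no torsion. So H_1 ≅ 0.
rank ∂_2 = 1, rank ∂_3 = 0 ⇒ b_2 = 1 − 1 − 0 = 0. So H_2 ≅ 0.

H_0 = Z,  H_1 = 0,  H_2 = 0.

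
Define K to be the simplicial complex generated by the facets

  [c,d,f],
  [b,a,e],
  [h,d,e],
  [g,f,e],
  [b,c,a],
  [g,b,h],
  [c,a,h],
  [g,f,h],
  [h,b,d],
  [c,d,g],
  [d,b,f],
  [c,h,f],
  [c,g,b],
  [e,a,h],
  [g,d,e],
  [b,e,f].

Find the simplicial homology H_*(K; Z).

H_0 = Z,  H_1 = Z^2,  H_2 = Z.

Fix the vertex order a < b < c < d < e < f < g < h and write every simplex with vertices in increasing order. Then dim K = 2 and the simplices of K are:

  0-simplices (8): a, b, c, d, e, f, g, h
  1-simplices (24): ab, ac, ae, ah, bc, bd, be, bf, bg, bh, cd, cf, cg, ch, de, df, dg, dh, ef, eg, eh, fg, fh, gh
  2-simplices (16): abc, abe, ach, aeh, bcg, bdf, bdh, bef, bgh, cdf, cdg, cfh, deg, deh, efg, fgh

Hence C_0 ≅ Z^8, C_1 ≅ Z^24, C_2 ≅ Z^16.

The boundary map ∂_1: C_1 → C_0 is given by ∂[p,q] = [q] − [p].
The 8×24 boundary matrix has rank 7 and Smith normal form diag(1,1,1,1,1,1,1).

∂_2: C_2 → C_1 sends each 2-simplex [p,q,r] to [q,r] − [p,r] + [p,q]. For instance
  ∂bef = ef − bf + be,
  ∂cdg = dg − cg + cd.
The resulting 24×16 matrix has rank 15, and its Smith normal form has invariant factors (1,1,1,1,1,1,1,1,1,1,1,1,1,1,1).

Computing H_k = (kernel of ∂_k) / (image of ∂_{k+1}):

  H_0: rank C_0 − rank ∂_1 = 8 − 7 = 1, and the invariant factors of ∂_1 are all 1, so H_0 ≅ Z.
  H_1: rank ker ∂_1 − rank ∂_2 = (24 − 7) − 15 = 2, and the invariant factors of ∂_2 are all 1, so H_1 ≅ Z^2.
  H_2: rank ker ∂_2 − rank ∂_3 = (16 − 15) − 0 = 1, and there is no ∂_3, so H_2 ≅ Z.

(K is a triangulation of the torus T^2.)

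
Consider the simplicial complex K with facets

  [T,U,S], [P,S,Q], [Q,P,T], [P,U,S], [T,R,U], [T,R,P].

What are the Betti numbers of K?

Take the total order P < Q < R < S < T < U on the vertex set. Then K (dimension 2) consists of the simplices:

  0-simplices (6): P, Q, R, S, T, U
  1-simplices (12): PQ, PR, PS, PT, PU, QS, QT, RT, RU, ST, SU, TU
  2-simplices (6): PQS, PQT, PRT, PSU, RTU, STU

giving chain groups C_0 ≅ Z^6, C_1 ≅ Z^12, C_2 ≅ Z^6.

The boundary map ∂_1: C_1 → C_0 sends each edge [p,q] (with p < q) to q − p.
The 6×12 boundary matrix has rank 5 and Smith normal form diag(1,1,1,1,1).

∂_2: C_2 → C_1 maps a triangle to the signed sum of its edges. For instance
  ∂PQS = QS − PS + PQ,
  ∂PQT = QT − PT + PQ.
The resulting 12×6 matrix has rank 6, and its Smith normal form has invariant factors (1,1,1,1,1,1).

Computing H_k = (kernel of ∂_k) / (image of ∂_{k+1}):

  H_0: rank C_0 − rank ∂_1 = 6 − 5 = 1, and the invariant factors of ∂_1 are all 1, so H_0 ≅ Z.
  H_1: rank ker ∂_1 − rank ∂_2 = (12 − 5) − 6 = 1, and the invariant factors of ∂_2 are all 1, so H_1 ≅ Z.
  H_2: rank ker ∂_2 − rank ∂_3 = (6 − 6) − 0 = 0, and there is no ∂_3, so H_2 ≅ 0.

(K is a triangulation of the cylinder S^1 x I.)

Hence the Betti numbers are b_0 = 1, b_1 = 1, b_2 = 0.

b_0 = 1, b_1 = 1, b_2 = 0.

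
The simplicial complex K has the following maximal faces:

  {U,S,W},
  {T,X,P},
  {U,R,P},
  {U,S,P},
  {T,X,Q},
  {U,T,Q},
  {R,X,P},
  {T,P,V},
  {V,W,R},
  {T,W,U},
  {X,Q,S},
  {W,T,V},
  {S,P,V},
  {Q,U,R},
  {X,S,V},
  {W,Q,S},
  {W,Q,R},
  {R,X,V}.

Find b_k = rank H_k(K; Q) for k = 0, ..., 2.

b_0 = 1, b_1 = 1, b_2 = 0.

Order the vertices as P < Q < R < S < T < U < V < W < X. Listing each simplex with vertices in this order, K has dimension 2 with simplices:

  0-simplices (9): P, Q, R, S, T, U, V, W, X
  1-simplices (27): PR, PS, PT, PU, PV, PX, QR, QS, QT, QU, QW, QX, RU, RV, RW, RX, SU, SV, SW, SX, TU, TV, TW, TX, UW, VW, VX
  2-simplices (18): PRU, PRX, PSU, PSV, PTV, PTX, QRU, QRW, QSW, QSX, QTU, QTX, RVW, RVX, SUW, SVX, TUW, TVW

so the chain groups are C_0 ≅ Z^9, C_1 ≅ Z^27, C_2 ≅ Z^18.

The boundary map ∂_1: C_1 → C_0 is given by ∂[p,q] = [q] − [p]. For instance
  ∂VW = W − V.
As a 9×27 matrix over Z this has rank 8, with invariant factors (1,1,1,1,1,1,1,1).

Boundary ∂_2: C_2 → C_1 maps a triangle to the signed sum of its edges. For instance
  ∂PTV = TV − PV + PT,
  ∂QTU = TU − QU + QT.
The resulting 27×18 matrix has rank 18, and its Smith normal form has invariant factors (1,1,1,1,1,1,1,1,1,1,1,1,1,1,1,1,1,2).

From H_k ≅ ker(∂_k) / im(∂_{k+1}) we obtain:

  H_0: rank C_0 − rank ∂_1 = 9 − 8 = 1, and the invariant factors of ∂_1 are all 1, so H_0 ≅ Z.
  H_1: rank ker ∂_1 − rank ∂_2 = (27 − 8) − 18 = 1, and ∂_2 has invariant factor 2 > 1, so H_1 ≅ Z ⊕ Z/2.
  H_2: rank ker ∂_2 − rank ∂_3 = (18 − 18) − 0 = 0, and there is no ∂_3, so H_2 ≅ 0.

As a check, the Euler characteristic is 9 − 27 + 18 = 0, which agrees with 1 − 1 + 0 = 0.
(K is a triangulation of the Klein bottle.)

Hence the Betti numbers are b_0 = 1, b_1 = 1, b_2 = 0.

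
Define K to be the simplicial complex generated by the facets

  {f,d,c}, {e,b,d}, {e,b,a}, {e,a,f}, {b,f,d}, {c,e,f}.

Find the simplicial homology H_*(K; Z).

H_0 = Z,  H_1 = Z,  H_2 = 0.

Order the vertices as a < b < c < d < e < f. Listing each simplex with vertices in this order, K has dimension 2 with simplices:

  0-simplices (6): a, b, c, d, e, f
  1-simplices (12): ab, ae, af, bd, be, bf, cd, ce, cf, de, df, ef
  2-simplices (6): abe, aef, bde, bdf, cdf, cef

so the chain groups are C_0 ≅ Z^6, C_1 ≅ Z^12, C_2 ≅ Z^6.

Boundary ∂_1: C_1 → C_0 is given by ∂[p,q] = [q] − [p]. For instance
  ∂ab = b − a.
This gives a 6×12 integer matrix of rank 5; reducing to Smith normal form yields diagonal entries (1,1,1,1,1).

Boundary ∂_2: C_2 → C_1 acts by ∂[p,q,r] = [q,r] − [p,r] + [p,q]. For instance
  ∂bdf = df − bf + bd,
  ∂cef = ef − cf + ce.
This gives a 12×6 integer matrix of rank 6; reducing to Smith normal form yields diagonal entries (1,1,1,1,1,1).

Now H_k = ker ∂_k / im ∂_{k+1}, so:

  H_0: rank C_0 − rank ∂_1 = 6 − 5 = 1, and the invariant factors of ∂_1 are all 1, so H_0 ≅ Z.
  H_1: rank ker ∂_1 − rank ∂_2 = (12 − 5) − 6 = 1, and the invariant factors of ∂_2 are all 1, so H_1 ≅ Z.
  H_2: rank ker ∂_2 − rank ∂_3 = (6 − 6) − 0 = 0, and there is no ∂_3, so H_2 ≅ 0.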